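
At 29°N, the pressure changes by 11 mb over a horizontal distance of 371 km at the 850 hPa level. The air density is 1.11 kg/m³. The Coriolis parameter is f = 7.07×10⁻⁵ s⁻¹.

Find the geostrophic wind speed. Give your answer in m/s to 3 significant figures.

37.8 m/s

Pressure gradient: |∂P/∂n| = 1100 Pa / 371000 m = 2.96×10⁻³ Pa/m
Geostrophic balance (pressure-gradient force = Coriolis force):
V_g = (1/(fρ)) |∂P/∂n| = 2.96×10⁻³ / (7.07×10⁻⁵ × 1.11) = 37.8 m/s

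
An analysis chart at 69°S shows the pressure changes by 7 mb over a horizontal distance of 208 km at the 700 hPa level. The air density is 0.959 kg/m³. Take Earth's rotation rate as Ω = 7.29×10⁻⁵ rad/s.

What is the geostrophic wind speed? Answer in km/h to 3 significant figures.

Coriolis parameter at 69°S:
f = 2Ω sin φ = 2 × 7.29×10⁻⁵ × sin 69° = 1.36×10⁻⁴ s⁻¹
Pressure gradient: |∂P/∂n| = 700 Pa / 208000 m = 3.37×10⁻³ Pa/m
Geostrophic balance (pressure-gradient force = Coriolis force):
V_g = (1/(fρ)) |∂P/∂n| = 3.37×10⁻³ / (1.36×10⁻⁴ × 0.959) = 25.8 m/s
Converting: 25.8 m/s × 3.6 = 92.8 km/h

92.8 km/h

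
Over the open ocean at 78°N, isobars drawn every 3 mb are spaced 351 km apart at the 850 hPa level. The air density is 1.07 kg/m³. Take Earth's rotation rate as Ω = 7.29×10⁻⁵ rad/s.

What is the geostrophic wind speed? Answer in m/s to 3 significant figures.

Coriolis parameter at 78°N:
f = 2Ω sin φ = 2 × 7.29×10⁻⁵ × sin 78° = 1.43×10⁻⁴ s⁻¹
Pressure gradient: |∂P/∂n| = 300 Pa / 351000 m = 8.55×10⁻⁴ Pa/m
Geostrophic balance (pressure-gradient force = Coriolis force):
V_g = (1/(fρ)) |∂P/∂n| = 8.55×10⁻⁴ / (1.43×10⁻⁴ × 1.07) = 5.60 m/s

5.60 m/s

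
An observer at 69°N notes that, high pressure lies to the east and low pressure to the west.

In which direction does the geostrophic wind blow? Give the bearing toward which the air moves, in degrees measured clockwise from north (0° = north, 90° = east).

000°

The pressure-gradient force points toward the west (bearing 270°).
Geostrophic balance: in the Northern Hemisphere the Coriolis force deflects motion to the right, so the geostrophic wind blows 90° to the right of the pressure-gradient force (low pressure on the left).
Rotating 270° by 90° clockwise gives 000° — the wind blows toward the north.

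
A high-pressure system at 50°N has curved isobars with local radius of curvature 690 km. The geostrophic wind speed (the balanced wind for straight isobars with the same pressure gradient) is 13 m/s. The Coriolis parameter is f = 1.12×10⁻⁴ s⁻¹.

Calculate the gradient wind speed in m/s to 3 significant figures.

16.5 m/s

Around a high, pressure-gradient force acts outward with centrifugal, so Coriolis balances both:
fV = (1/ρ)|∂P/∂n| + V²/R  →  V² − fR·V + fR·V_g = 0
With fR = 1.12×10⁻⁴ × 690×10³ m = 77.3 m/s:
V = [fR − √((fR)² − 4 fR V_g)]/2 = [77.3 − √(77.3² − 4×77.3×13)]/2 = 16.5 m/s
Supergeostrophic (V > V_g = 13 m/s), as expected around a high.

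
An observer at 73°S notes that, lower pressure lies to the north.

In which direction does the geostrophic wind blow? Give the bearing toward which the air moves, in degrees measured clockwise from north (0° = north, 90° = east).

The pressure-gradient force points toward the north (bearing 000°).
Geostrophic balance: in the Southern Hemisphere the Coriolis force deflects motion to the left, so the geostrophic wind blows 90° to the left of the pressure-gradient force (low pressure on the right).
Rotating 000° by 90° counterclockwise gives 270° — the wind blows toward the west.

270°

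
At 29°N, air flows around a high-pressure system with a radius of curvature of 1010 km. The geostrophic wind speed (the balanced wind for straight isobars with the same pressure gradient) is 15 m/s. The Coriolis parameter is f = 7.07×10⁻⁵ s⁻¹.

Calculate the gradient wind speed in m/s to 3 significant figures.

21.4 m/s

Around a high, pressure-gradient force acts outward with centrifugal, so Coriolis balances both:
fV = (1/ρ)|∂P/∂n| + V²/R  →  V² − fR·V + fR·V_g = 0
With fR = 7.07×10⁻⁵ × 1010×10³ m = 71.4 m/s:
V = [fR − √((fR)² − 4 fR V_g)]/2 = [71.4 − √(71.4² − 4×71.4×15)]/2 = 21.4 m/s
Supergeostrophic (V > V_g = 15 m/s), as expected around a high.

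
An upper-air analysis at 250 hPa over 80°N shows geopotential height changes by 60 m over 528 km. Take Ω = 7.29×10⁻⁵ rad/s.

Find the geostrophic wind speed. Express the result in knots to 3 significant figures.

15.1 knots

Coriolis parameter at 80°N:
f = 2Ω sin φ = 2 × 7.29×10⁻⁵ × sin 80° = 1.44×10⁻⁴ s⁻¹
Height gradient: |∂Z/∂n| = 60 m / 528000 m = 1.14×10⁻⁴
On a pressure surface, geostrophic balance gives V_g = (g/f)|∂Z/∂n|:
V_g = 9.81 × 1.14×10⁻⁴ / 1.44×10⁻⁴ = 7.76 m/s
Converting: 7.76 m/s × 1.944 = 15.1 knots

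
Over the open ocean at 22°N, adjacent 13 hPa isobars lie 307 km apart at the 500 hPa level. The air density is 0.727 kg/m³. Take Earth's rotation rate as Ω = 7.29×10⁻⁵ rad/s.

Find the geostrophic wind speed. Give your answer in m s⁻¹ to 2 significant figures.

Coriolis parameter at 22°N:
f = 2Ω sin φ = 2 × 7.29×10⁻⁵ × sin 22° = 5.46×10⁻⁵ s⁻¹
Pressure gradient: |∂P/∂n| = 1300 Pa / 307000 m = 4.23×10⁻³ Pa/m
Geostrophic balance (pressure-gradient force = Coriolis force):
V_g = (1/(fρ)) |∂P/∂n| = 4.23×10⁻³ / (5.46×10⁻⁵ × 0.727) = 107 m/s

110 m s⁻¹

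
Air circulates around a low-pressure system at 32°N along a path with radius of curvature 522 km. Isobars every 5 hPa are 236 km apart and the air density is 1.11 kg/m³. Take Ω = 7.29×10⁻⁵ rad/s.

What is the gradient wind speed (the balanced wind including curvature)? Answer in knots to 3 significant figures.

Coriolis parameter at 32°N:
f = 2Ω sin φ = 2 × 7.29×10⁻⁵ × sin 32° = 7.73×10⁻⁵ s⁻¹
Pressure gradient: |∂P/∂n| = 500 Pa / 236000 m = 2.12×10⁻³ Pa/m
Geostrophic speed: V_g = |∂P/∂n|/(fρ) = 2.12×10⁻³/(7.73×10⁻⁵ × 1.11) = 24.7 m/s
Around a low, centrifugal force acts outward with Coriolis, so pressure-gradient force balances both:
(1/ρ)|∂P/∂n| = fV + V²/R  →  V² + fR·V − fR·V_g = 0
With fR = 7.73×10⁻⁵ × 522×10³ m = 40.3 m/s:
V = [−fR + √((fR)² + 4 fR V_g)]/2 = [−40.3 + √(40.3² + 4×40.3×24.7)]/2 = 17.3 m/s
Subgeostrophic (V < V_g = 24.7 m/s), as expected around a low.
Converting: 17.3 m/s × 1.944 = 33.6 knots

33.6 knots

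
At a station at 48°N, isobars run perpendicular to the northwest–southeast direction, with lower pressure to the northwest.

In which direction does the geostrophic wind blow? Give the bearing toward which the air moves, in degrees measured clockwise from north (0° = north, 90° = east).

045°

The pressure-gradient force points toward the northwest (bearing 315°).
Geostrophic balance: in the Northern Hemisphere the Coriolis force deflects motion to the right, so the geostrophic wind blows 90° to the right of the pressure-gradient force (low pressure on the left).
Rotating 315° by 90° clockwise gives 045° — the wind blows toward the northeast.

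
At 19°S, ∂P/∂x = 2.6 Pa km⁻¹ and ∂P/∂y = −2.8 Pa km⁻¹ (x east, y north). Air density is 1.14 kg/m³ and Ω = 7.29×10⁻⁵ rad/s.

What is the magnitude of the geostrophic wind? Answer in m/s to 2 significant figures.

71 m/s

Coriolis parameter at 19°S:
f = 2Ω sin φ = 2 × 7.29×10⁻⁵ × sin 19° = 4.75×10⁻⁵ s⁻¹
In the Southern Hemisphere f is negative: f = −4.75×10⁻⁵ s⁻¹.
Component geostrophic relations (x east, y north):
u_g = −(1/(fρ)) ∂P/∂y,  v_g = (1/(fρ)) ∂P/∂x
u_g = −(−2.8×10⁻³)/(−4.75×10⁻⁵ × 1.14) = −51.7 m/s;  v_g = (2.6×10⁻³)/(−4.75×10⁻⁵ × 1.14) = −48.0 m/s
|V_g| = √(u_g² + v_g²) = 70.6 m/s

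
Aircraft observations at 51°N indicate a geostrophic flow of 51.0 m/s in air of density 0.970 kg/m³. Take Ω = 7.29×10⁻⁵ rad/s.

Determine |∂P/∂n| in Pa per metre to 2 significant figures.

Coriolis parameter at 51°N:
f = 2Ω sin φ = 2 × 7.29×10⁻⁵ × sin 51° = 1.13×10⁻⁴ s⁻¹
Geostrophic balance rearranged: |∂P/∂n| = f ρ V_g
|∂P/∂n| = 1.13×10⁻⁴ × 0.970 × 51.0 = 5.61×10⁻³ Pa/m

5.6×10⁻³ Pa/m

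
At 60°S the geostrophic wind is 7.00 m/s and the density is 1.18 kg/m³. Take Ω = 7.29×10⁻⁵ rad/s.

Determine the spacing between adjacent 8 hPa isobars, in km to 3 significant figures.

Coriolis parameter at 60°S:
f = 2Ω sin φ = 2 × 7.29×10⁻⁵ × sin 60° = 1.26×10⁻⁴ s⁻¹
Geostrophic balance rearranged: |∂P/∂n| = f ρ V_g
|∂P/∂n| = 1.26×10⁻⁴ × 1.18 × 7.00 = 1.04×10⁻³ Pa/m
Isobar spacing: Δn = ΔP/|∂P/∂n| = 800 Pa / 1.04×10⁻³ Pa/m = 767047 m ≈ 767 km

767 km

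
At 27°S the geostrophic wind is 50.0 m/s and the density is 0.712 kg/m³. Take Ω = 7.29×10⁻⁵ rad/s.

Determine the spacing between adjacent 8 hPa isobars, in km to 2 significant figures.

340 km

Coriolis parameter at 27°S:
f = 2Ω sin φ = 2 × 7.29×10⁻⁵ × sin 27° = 6.62×10⁻⁵ s⁻¹
Geostrophic balance rearranged: |∂P/∂n| = f ρ V_g
|∂P/∂n| = 6.62×10⁻⁵ × 0.712 × 50.0 = 2.36×10⁻³ Pa/m
Isobar spacing: Δn = ΔP/|∂P/∂n| = 800 Pa / 2.36×10⁻³ Pa/m = 339497 m ≈ 340 km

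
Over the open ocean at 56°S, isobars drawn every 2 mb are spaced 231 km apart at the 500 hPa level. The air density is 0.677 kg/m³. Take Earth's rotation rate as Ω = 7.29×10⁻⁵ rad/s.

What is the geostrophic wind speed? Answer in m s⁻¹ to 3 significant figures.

Coriolis parameter at 56°S:
f = 2Ω sin φ = 2 × 7.29×10⁻⁵ × sin 56° = 1.21×10⁻⁴ s⁻¹
Pressure gradient: |∂P/∂n| = 200 Pa / 231000 m = 8.66×10⁻⁴ Pa/m
Geostrophic balance (pressure-gradient force = Coriolis force):
V_g = (1/(fρ)) |∂P/∂n| = 8.66×10⁻⁴ / (1.21×10⁻⁴ × 0.677) = 10.6 m/s

10.6 m s⁻¹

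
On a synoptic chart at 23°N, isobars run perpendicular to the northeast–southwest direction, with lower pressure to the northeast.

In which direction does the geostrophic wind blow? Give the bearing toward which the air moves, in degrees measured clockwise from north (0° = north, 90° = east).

135°

The pressure-gradient force points toward the northeast (bearing 045°).
Geostrophic balance: in the Northern Hemisphere the Coriolis force deflects motion to the right, so the geostrophic wind blows 90° to the right of the pressure-gradient force (low pressure on the left).
Rotating 045° by 90° clockwise gives 135° — the wind blows toward the southeast.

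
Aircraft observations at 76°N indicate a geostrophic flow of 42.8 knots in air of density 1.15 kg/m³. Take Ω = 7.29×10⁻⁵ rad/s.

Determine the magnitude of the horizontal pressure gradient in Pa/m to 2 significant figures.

3.6×10⁻³ Pa/m

Coriolis parameter at 76°N:
f = 2Ω sin φ = 2 × 7.29×10⁻⁵ × sin 76° = 1.41×10⁻⁴ s⁻¹
Wind speed in SI: 42.8 knots = 22.0 m/s
Geostrophic balance rearranged: |∂P/∂n| = f ρ V_g
|∂P/∂n| = 1.41×10⁻⁴ × 1.15 × 22.0 = 3.58×10⁻³ Pa/m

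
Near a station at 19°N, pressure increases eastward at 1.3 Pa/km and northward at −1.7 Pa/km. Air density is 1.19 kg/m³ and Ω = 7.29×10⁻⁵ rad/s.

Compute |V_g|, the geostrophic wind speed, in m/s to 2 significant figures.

38 m/s

Coriolis parameter at 19°N:
f = 2Ω sin φ = 2 × 7.29×10⁻⁵ × sin 19° = 4.75×10⁻⁵ s⁻¹
Component geostrophic relations (x east, y north):
u_g = −(1/(fρ)) ∂P/∂y,  v_g = (1/(fρ)) ∂P/∂x
u_g = −(−1.7×10⁻³)/(4.75×10⁻⁵ × 1.19) = 30.1 m/s;  v_g = (1.3×10⁻³)/(4.75×10⁻⁵ × 1.19) = 23.0 m/s
|V_g| = √(u_g² + v_g²) = 37.9 m/s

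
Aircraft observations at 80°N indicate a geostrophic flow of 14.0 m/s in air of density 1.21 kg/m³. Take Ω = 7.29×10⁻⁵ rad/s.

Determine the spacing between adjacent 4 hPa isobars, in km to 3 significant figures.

Coriolis parameter at 80°N:
f = 2Ω sin φ = 2 × 7.29×10⁻⁵ × sin 80° = 1.44×10⁻⁴ s⁻¹
Geostrophic balance rearranged: |∂P/∂n| = f ρ V_g
|∂P/∂n| = 1.44×10⁻⁴ × 1.21 × 14.0 = 2.43×10⁻³ Pa/m
Isobar spacing: Δn = ΔP/|∂P/∂n| = 400 Pa / 2.43×10⁻³ Pa/m = 164451 m ≈ 164 km

164 km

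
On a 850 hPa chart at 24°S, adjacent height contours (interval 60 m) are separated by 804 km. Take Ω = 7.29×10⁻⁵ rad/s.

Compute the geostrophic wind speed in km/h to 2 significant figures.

Coriolis parameter at 24°S:
f = 2Ω sin φ = 2 × 7.29×10⁻⁵ × sin 24° = 5.93×10⁻⁵ s⁻¹
Height gradient: |∂Z/∂n| = 60 m / 804000 m = 7.46×10⁻⁵
On a pressure surface, geostrophic balance gives V_g = (g/f)|∂Z/∂n|:
V_g = 9.81 × 7.46×10⁻⁵ / 5.93×10⁻⁵ = 12.3 m/s
Converting: 12.3 m/s × 3.6 = 44 km/h

44 km/h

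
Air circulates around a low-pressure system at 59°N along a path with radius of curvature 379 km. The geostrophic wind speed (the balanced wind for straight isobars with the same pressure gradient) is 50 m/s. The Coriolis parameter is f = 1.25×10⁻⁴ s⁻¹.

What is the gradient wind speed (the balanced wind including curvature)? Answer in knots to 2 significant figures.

Around a low, centrifugal force acts outward with Coriolis, so pressure-gradient force balances both:
(1/ρ)|∂P/∂n| = fV + V²/R  →  V² + fR·V − fR·V_g = 0
With fR = 1.25×10⁻⁴ × 379×10³ m = 47.4 m/s:
V = [−fR + √((fR)² + 4 fR V_g)]/2 = [−47.4 + √(47.4² + 4×47.4×50)]/2 = 30.4 m/s
Subgeostrophic (V < V_g = 50 m/s), as expected around a low.
Converting: 30.4 m/s × 1.944 = 59 knots

59 knots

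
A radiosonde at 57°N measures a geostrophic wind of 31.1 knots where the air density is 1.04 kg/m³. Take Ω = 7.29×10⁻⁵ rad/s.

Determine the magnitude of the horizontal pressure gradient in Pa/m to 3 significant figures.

Coriolis parameter at 57°N:
f = 2Ω sin φ = 2 × 7.29×10⁻⁵ × sin 57° = 1.22×10⁻⁴ s⁻¹
Wind speed in SI: 31.1 knots = 16.0 m/s
Geostrophic balance rearranged: |∂P/∂n| = f ρ V_g
|∂P/∂n| = 1.22×10⁻⁴ × 1.04 × 16.0 = 2.03×10⁻³ Pa/m

2.03×10⁻³ Pa/m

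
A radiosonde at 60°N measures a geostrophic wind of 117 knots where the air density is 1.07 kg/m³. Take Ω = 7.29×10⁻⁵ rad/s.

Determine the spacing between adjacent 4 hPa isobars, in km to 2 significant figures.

Coriolis parameter at 60°N:
f = 2Ω sin φ = 2 × 7.29×10⁻⁵ × sin 60° = 1.26×10⁻⁴ s⁻¹
Wind speed in SI: 117 knots = 60.2 m/s
Geostrophic balance rearranged: |∂P/∂n| = f ρ V_g
|∂P/∂n| = 1.26×10⁻⁴ × 1.07 × 60.2 = 8.13×10⁻³ Pa/m
Isobar spacing: Δn = ΔP/|∂P/∂n| = 400 Pa / 8.13×10⁻³ Pa/m = 49189 m ≈ 49 km

49 km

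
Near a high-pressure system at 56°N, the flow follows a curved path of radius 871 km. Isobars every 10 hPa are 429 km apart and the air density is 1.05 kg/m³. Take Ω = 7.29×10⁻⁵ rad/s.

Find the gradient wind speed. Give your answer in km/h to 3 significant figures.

85.3 km/h

Coriolis parameter at 56°N:
f = 2Ω sin φ = 2 × 7.29×10⁻⁵ × sin 56° = 1.21×10⁻⁴ s⁻¹
Pressure gradient: |∂P/∂n| = 1000 Pa / 429000 m = 2.33×10⁻³ Pa/m
Geostrophic speed: V_g = |∂P/∂n|/(fρ) = 2.33×10⁻³/(1.21×10⁻⁴ × 1.05) = 18.4 m/s
Around a high, pressure-gradient force acts outward with centrifugal, so Coriolis balances both:
fV = (1/ρ)|∂P/∂n| + V²/R  →  V² − fR·V + fR·V_g = 0
With fR = 1.21×10⁻⁴ × 871×10³ m = 105 m/s:
V = [fR − √((fR)² − 4 fR V_g)]/2 = [105 − √(105² − 4×105×18.4)]/2 = 23.7 m/s
Supergeostrophic (V > V_g = 18.4 m/s), as expected around a high.
Converting: 23.7 m/s × 3.6 = 85.3 km/h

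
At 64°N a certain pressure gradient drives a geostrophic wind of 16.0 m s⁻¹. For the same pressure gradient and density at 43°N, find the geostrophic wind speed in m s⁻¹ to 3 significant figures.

With the same pressure gradient and density, V_g ∝ 1/f ∝ 1/sin φ.
V₂ = V₁ · sin φ₁ / sin φ₂ = 16.0 × sin 64° / sin 43°
V₂ = 16.0 × 0.8988/0.6820 = 21.1 m s⁻¹

21.1 m s⁻¹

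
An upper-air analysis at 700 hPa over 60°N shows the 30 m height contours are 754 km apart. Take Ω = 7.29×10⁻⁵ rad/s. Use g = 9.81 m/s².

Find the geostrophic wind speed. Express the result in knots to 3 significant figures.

Coriolis parameter at 60°N:
f = 2Ω sin φ = 2 × 7.29×10⁻⁵ × sin 60° = 1.26×10⁻⁴ s⁻¹
Height gradient: |∂Z/∂n| = 30 m / 754000 m = 3.98×10⁻⁵
On a pressure surface, geostrophic balance gives V_g = (g/f)|∂Z/∂n|:
V_g = 9.81 × 3.98×10⁻⁵ / 1.26×10⁻⁴ = 3.09 m/s
Converting: 3.09 m/s × 1.944 = 6.01 knots

6.01 knots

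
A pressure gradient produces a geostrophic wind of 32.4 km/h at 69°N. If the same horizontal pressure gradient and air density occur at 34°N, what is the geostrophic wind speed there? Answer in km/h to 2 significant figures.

54 km/h

With the same pressure gradient and density, V_g ∝ 1/f ∝ 1/sin φ.
V₂ = V₁ · sin φ₁ / sin φ₂ = 32.4 × sin 69° / sin 34°
V₂ = 32.4 × 0.9336/0.5592 = 54 km/h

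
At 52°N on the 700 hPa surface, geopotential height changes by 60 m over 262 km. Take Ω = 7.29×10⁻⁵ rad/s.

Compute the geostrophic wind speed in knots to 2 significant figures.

Coriolis parameter at 52°N:
f = 2Ω sin φ = 2 × 7.29×10⁻⁵ × sin 52° = 1.15×10⁻⁴ s⁻¹
Height gradient: |∂Z/∂n| = 60 m / 262000 m = 2.29×10⁻⁴
On a pressure surface, geostrophic balance gives V_g = (g/f)|∂Z/∂n|:
V_g = 9.81 × 2.29×10⁻⁴ / 1.15×10⁻⁴ = 19.6 m/s
Converting: 19.6 m/s × 1.944 = 38 knots

38 knots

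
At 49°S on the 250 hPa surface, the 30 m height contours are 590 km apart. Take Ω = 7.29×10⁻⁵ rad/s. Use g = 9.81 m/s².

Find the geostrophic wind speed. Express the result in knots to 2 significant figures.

Coriolis parameter at 49°S:
f = 2Ω sin φ = 2 × 7.29×10⁻⁵ × sin 49° = 1.10×10⁻⁴ s⁻¹
Height gradient: |∂Z/∂n| = 30 m / 590000 m = 5.08×10⁻⁵
On a pressure surface, geostrophic balance gives V_g = (g/f)|∂Z/∂n|:
V_g = 9.81 × 5.08×10⁻⁵ / 1.10×10⁻⁴ = 4.53 m/s
Converting: 4.53 m/s × 1.944 = 8.8 knots

8.8 knots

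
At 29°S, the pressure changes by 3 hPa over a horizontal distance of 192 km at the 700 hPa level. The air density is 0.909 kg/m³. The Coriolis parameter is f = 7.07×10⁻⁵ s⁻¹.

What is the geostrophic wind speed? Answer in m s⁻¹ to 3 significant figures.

Pressure gradient: |∂P/∂n| = 300 Pa / 192000 m = 1.56×10⁻³ Pa/m
Geostrophic balance (pressure-gradient force = Coriolis force):
V_g = (1/(fρ)) |∂P/∂n| = 1.56×10⁻³ / (7.07×10⁻⁵ × 0.909) = 24.3 m/s

24.3 m s⁻¹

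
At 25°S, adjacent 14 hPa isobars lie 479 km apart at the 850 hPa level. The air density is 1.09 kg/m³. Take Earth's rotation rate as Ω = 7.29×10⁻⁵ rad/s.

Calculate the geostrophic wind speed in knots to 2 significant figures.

85 knots

Coriolis parameter at 25°S:
f = 2Ω sin φ = 2 × 7.29×10⁻⁵ × sin 25° = 6.16×10⁻⁵ s⁻¹
Pressure gradient: |∂P/∂n| = 1400 Pa / 479000 m = 2.92×10⁻³ Pa/m
Geostrophic balance (pressure-gradient force = Coriolis force):
V_g = (1/(fρ)) |∂P/∂n| = 2.92×10⁻³ / (6.16×10⁻⁵ × 1.09) = 43.5 m/s
Converting: 43.5 m/s × 1.944 = 85 knots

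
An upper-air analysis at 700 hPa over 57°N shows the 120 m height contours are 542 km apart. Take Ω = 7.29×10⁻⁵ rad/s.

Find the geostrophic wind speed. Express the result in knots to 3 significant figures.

34.5 knots

Coriolis parameter at 57°N:
f = 2Ω sin φ = 2 × 7.29×10⁻⁵ × sin 57° = 1.22×10⁻⁴ s⁻¹
Height gradient: |∂Z/∂n| = 120 m / 542000 m = 2.21×10⁻⁴
On a pressure surface, geostrophic balance gives V_g = (g/f)|∂Z/∂n|:
V_g = 9.81 × 2.21×10⁻⁴ / 1.22×10⁻⁴ = 17.8 m/s
Converting: 17.8 m/s × 1.944 = 34.5 knots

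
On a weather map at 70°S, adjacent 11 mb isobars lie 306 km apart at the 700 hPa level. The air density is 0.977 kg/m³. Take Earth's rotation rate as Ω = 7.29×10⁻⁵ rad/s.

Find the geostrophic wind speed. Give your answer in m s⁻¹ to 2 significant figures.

27 m s⁻¹

Coriolis parameter at 70°S:
f = 2Ω sin φ = 2 × 7.29×10⁻⁵ × sin 70° = 1.37×10⁻⁴ s⁻¹
Pressure gradient: |∂P/∂n| = 1100 Pa / 306000 m = 3.59×10⁻³ Pa/m
Geostrophic balance (pressure-gradient force = Coriolis force):
V_g = (1/(fρ)) |∂P/∂n| = 3.59×10⁻³ / (1.37×10⁻⁴ × 0.977) = 26.9 m/s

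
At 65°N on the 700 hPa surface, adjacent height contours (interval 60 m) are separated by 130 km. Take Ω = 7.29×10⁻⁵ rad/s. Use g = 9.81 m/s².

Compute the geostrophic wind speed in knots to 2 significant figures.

67 knots

Coriolis parameter at 65°N:
f = 2Ω sin φ = 2 × 7.29×10⁻⁵ × sin 65° = 1.32×10⁻⁴ s⁻¹
Height gradient: |∂Z/∂n| = 60 m / 130000 m = 4.62×10⁻⁴
On a pressure surface, geostrophic balance gives V_g = (g/f)|∂Z/∂n|:
V_g = 9.81 × 4.62×10⁻⁴ / 1.32×10⁻⁴ = 34.3 m/s
Converting: 34.3 m/s × 1.944 = 67 knots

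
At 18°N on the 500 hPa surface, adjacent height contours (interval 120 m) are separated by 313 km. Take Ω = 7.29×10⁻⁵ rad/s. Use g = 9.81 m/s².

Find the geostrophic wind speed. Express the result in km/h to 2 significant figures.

300 km/h

Coriolis parameter at 18°N:
f = 2Ω sin φ = 2 × 7.29×10⁻⁵ × sin 18° = 4.51×10⁻⁵ s⁻¹
Height gradient: |∂Z/∂n| = 120 m / 313000 m = 3.83×10⁻⁴
On a pressure surface, geostrophic balance gives V_g = (g/f)|∂Z/∂n|:
V_g = 9.81 × 3.83×10⁻⁴ / 4.51×10⁻⁵ = 83.5 m/s
Converting: 83.5 m/s × 3.6 = 300 km/h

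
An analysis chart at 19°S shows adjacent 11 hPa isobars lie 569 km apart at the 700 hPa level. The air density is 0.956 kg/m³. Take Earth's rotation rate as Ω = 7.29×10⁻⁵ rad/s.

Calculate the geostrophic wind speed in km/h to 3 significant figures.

Coriolis parameter at 19°S:
f = 2Ω sin φ = 2 × 7.29×10⁻⁵ × sin 19° = 4.75×10⁻⁵ s⁻¹
Pressure gradient: |∂P/∂n| = 1100 Pa / 569000 m = 1.93×10⁻³ Pa/m
Geostrophic balance (pressure-gradient force = Coriolis force):
V_g = (1/(fρ)) |∂P/∂n| = 1.93×10⁻³ / (4.75×10⁻⁵ × 0.956) = 42.6 m/s
Converting: 42.6 m/s × 3.6 = 153 km/h

153 km/h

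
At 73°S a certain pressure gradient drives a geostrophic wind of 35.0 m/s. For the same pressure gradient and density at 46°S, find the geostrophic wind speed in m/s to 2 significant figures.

47 m/s

With the same pressure gradient and density, V_g ∝ 1/f ∝ 1/sin φ.
V₂ = V₁ · sin φ₁ / sin φ₂ = 35.0 × sin 73° / sin 46°
V₂ = 35.0 × 0.9563/0.7193 = 47 m/s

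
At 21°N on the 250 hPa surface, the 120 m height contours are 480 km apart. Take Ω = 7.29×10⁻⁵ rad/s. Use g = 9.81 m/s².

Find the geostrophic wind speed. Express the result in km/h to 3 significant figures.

Coriolis parameter at 21°N:
f = 2Ω sin φ = 2 × 7.29×10⁻⁵ × sin 21° = 5.23×10⁻⁵ s⁻¹
Height gradient: |∂Z/∂n| = 120 m / 480000 m = 2.50×10⁻⁴
On a pressure surface, geostrophic balance gives V_g = (g/f)|∂Z/∂n|:
V_g = 9.81 × 2.50×10⁻⁴ / 5.23×10⁻⁵ = 46.9 m/s
Converting: 46.9 m/s × 3.6 = 169 km/h

169 km/h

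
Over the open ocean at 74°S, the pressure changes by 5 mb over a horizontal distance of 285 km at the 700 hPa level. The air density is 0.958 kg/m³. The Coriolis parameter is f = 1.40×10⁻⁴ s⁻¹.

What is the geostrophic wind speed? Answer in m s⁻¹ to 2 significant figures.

13 m s⁻¹

Pressure gradient: |∂P/∂n| = 500 Pa / 285000 m = 1.75×10⁻³ Pa/m
Geostrophic balance (pressure-gradient force = Coriolis force):
V_g = (1/(fρ)) |∂P/∂n| = 1.75×10⁻³ / (1.40×10⁻⁴ × 0.958) = 13.1 m/s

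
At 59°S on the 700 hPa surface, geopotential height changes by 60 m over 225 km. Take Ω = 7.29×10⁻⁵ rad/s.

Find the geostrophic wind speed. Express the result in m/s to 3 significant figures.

Coriolis parameter at 59°S:
f = 2Ω sin φ = 2 × 7.29×10⁻⁵ × sin 59° = 1.25×10⁻⁴ s⁻¹
Height gradient: |∂Z/∂n| = 60 m / 225000 m = 2.67×10⁻⁴
On a pressure surface, geostrophic balance gives V_g = (g/f)|∂Z/∂n|:
V_g = 9.81 × 2.67×10⁻⁴ / 1.25×10⁻⁴ = 20.9 m/s

20.9 m/s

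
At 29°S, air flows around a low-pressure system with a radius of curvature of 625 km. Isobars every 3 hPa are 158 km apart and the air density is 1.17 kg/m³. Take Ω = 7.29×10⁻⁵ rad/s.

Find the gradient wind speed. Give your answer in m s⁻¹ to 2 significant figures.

Coriolis parameter at 29°S:
f = 2Ω sin φ = 2 × 7.29×10⁻⁵ × sin 29° = 7.07×10⁻⁵ s⁻¹
Pressure gradient: |∂P/∂n| = 300 Pa / 158000 m = 1.90×10⁻³ Pa/m
Geostrophic speed: V_g = |∂P/∂n|/(fρ) = 1.90×10⁻³/(7.07×10⁻⁵ × 1.17) = 23.0 m/s
Around a low, centrifugal force acts outward with Coriolis, so pressure-gradient force balances both:
(1/ρ)|∂P/∂n| = fV + V²/R  →  V² + fR·V − fR·V_g = 0
With fR = 7.07×10⁻⁵ × 625×10³ m = 44.2 m/s:
V = [−fR + √((fR)² + 4 fR V_g)]/2 = [−44.2 + √(44.2² + 4×44.2×23)]/2 = 16.7 m/s
Subgeostrophic (V < V_g = 23 m/s), as expected around a low.

17 m s⁻¹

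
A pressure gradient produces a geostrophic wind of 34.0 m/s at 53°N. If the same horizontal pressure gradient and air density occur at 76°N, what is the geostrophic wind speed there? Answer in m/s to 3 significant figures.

With the same pressure gradient and density, V_g ∝ 1/f ∝ 1/sin φ.
V₂ = V₁ · sin φ₁ / sin φ₂ = 34.0 × sin 53° / sin 76°
V₂ = 34.0 × 0.7986/0.9703 = 28.0 m/s

28.0 m/s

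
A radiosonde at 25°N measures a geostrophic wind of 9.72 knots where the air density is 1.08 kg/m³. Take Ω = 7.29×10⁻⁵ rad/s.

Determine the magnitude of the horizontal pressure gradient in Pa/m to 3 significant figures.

3.33×10⁻⁴ Pa/m

Coriolis parameter at 25°N:
f = 2Ω sin φ = 2 × 7.29×10⁻⁵ × sin 25° = 6.16×10⁻⁵ s⁻¹
Wind speed in SI: 9.72 knots = 5.00 m/s
Geostrophic balance rearranged: |∂P/∂n| = f ρ V_g
|∂P/∂n| = 6.16×10⁻⁵ × 1.08 × 5.00 = 3.33×10⁻⁴ Pa/m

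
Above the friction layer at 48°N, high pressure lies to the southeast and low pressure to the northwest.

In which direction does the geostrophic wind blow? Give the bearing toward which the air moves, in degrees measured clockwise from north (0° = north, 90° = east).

045°

The pressure-gradient force points toward the northwest (bearing 315°).
Geostrophic balance: in the Northern Hemisphere the Coriolis force deflects motion to the right, so the geostrophic wind blows 90° to the right of the pressure-gradient force (low pressure on the left).
Rotating 315° by 90° clockwise gives 045° — the wind blows toward the northeast.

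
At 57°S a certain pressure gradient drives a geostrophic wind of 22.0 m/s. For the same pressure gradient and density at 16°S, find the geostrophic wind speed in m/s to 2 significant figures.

With the same pressure gradient and density, V_g ∝ 1/f ∝ 1/sin φ.
V₂ = V₁ · sin φ₁ / sin φ₂ = 22.0 × sin 57° / sin 16°
V₂ = 22.0 × 0.8387/0.2756 = 67 m/s

67 m/s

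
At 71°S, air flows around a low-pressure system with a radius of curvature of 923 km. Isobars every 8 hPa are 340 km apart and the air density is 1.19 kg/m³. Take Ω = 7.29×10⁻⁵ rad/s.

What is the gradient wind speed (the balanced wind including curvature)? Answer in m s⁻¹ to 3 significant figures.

13.0 m s⁻¹

Coriolis parameter at 71°S:
f = 2Ω sin φ = 2 × 7.29×10⁻⁵ × sin 71° = 1.38×10⁻⁴ s⁻¹
Pressure gradient: |∂P/∂n| = 800 Pa / 340000 m = 2.35×10⁻³ Pa/m
Geostrophic speed: V_g = |∂P/∂n|/(fρ) = 2.35×10⁻³/(1.38×10⁻⁴ × 1.19) = 14.3 m/s
Around a low, centrifugal force acts outward with Coriolis, so pressure-gradient force balances both:
(1/ρ)|∂P/∂n| = fV + V²/R  →  V² + fR·V − fR·V_g = 0
With fR = 1.38×10⁻⁴ × 923×10³ m = 127 m/s:
V = [−fR + √((fR)² + 4 fR V_g)]/2 = [−127 + √(127² + 4×127×14.3)]/2 = 13 m/s
Subgeostrophic (V < V_g = 14.3 m/s), as expected around a low.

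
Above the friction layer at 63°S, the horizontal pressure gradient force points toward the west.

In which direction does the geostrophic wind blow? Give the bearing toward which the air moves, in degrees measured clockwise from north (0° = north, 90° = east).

The pressure-gradient force points toward the west (bearing 270°).
Geostrophic balance: in the Southern Hemisphere the Coriolis force deflects motion to the left, so the geostrophic wind blows 90° to the left of the pressure-gradient force (low pressure on the right).
Rotating 270° by 90° counterclockwise gives 180° — the wind blows toward the south.

180°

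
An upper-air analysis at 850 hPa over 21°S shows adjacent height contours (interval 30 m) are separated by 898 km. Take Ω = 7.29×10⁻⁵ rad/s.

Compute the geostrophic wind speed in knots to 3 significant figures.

Coriolis parameter at 21°S:
f = 2Ω sin φ = 2 × 7.29×10⁻⁵ × sin 21° = 5.23×10⁻⁵ s⁻¹
Height gradient: |∂Z/∂n| = 30 m / 898000 m = 3.34×10⁻⁵
On a pressure surface, geostrophic balance gives V_g = (g/f)|∂Z/∂n|:
V_g = 9.81 × 3.34×10⁻⁵ / 5.23×10⁻⁵ = 6.27 m/s
Converting: 6.27 m/s × 1.944 = 12.2 knots

12.2 knots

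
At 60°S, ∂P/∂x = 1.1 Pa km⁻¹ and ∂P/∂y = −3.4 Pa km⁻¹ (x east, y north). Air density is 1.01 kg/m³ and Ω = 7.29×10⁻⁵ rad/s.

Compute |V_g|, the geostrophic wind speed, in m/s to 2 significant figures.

Coriolis parameter at 60°S:
f = 2Ω sin φ = 2 × 7.29×10⁻⁵ × sin 60° = 1.26×10⁻⁴ s⁻¹
In the Southern Hemisphere f is negative: f = −1.26×10⁻⁴ s⁻¹.
Component geostrophic relations (x east, y north):
u_g = −(1/(fρ)) ∂P/∂y,  v_g = (1/(fρ)) ∂P/∂x
u_g = −(−3.4×10⁻³)/(−1.26×10⁻⁴ × 1.01) = −26.7 m/s;  v_g = (1.1×10⁻³)/(−1.26×10⁻⁴ × 1.01) = −8.63 m/s
|V_g| = √(u_g² + v_g²) = 28.0 m/s

28 m/s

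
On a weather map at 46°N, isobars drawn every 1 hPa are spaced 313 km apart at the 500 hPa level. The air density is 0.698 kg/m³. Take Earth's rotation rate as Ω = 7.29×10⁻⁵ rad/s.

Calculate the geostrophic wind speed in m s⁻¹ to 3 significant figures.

4.36 m s⁻¹

Coriolis parameter at 46°N:
f = 2Ω sin φ = 2 × 7.29×10⁻⁵ × sin 46° = 1.05×10⁻⁴ s⁻¹
Pressure gradient: |∂P/∂n| = 100 Pa / 313000 m = 3.19×10⁻⁴ Pa/m
Geostrophic balance (pressure-gradient force = Coriolis force):
V_g = (1/(fρ)) |∂P/∂n| = 3.19×10⁻⁴ / (1.05×10⁻⁴ × 0.698) = 4.36 m/s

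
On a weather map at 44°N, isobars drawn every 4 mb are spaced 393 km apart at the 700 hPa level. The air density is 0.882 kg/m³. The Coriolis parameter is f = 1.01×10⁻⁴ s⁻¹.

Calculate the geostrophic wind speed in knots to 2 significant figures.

22 knots

Pressure gradient: |∂P/∂n| = 400 Pa / 393000 m = 1.02×10⁻³ Pa/m
Geostrophic balance (pressure-gradient force = Coriolis force):
V_g = (1/(fρ)) |∂P/∂n| = 1.02×10⁻³ / (1.01×10⁻⁴ × 0.882) = 11.4 m/s
Converting: 11.4 m/s × 1.944 = 22 knots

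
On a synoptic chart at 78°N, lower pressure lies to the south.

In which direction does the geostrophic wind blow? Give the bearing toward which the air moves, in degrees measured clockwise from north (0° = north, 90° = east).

The pressure-gradient force points toward the south (bearing 180°).
Geostrophic balance: in the Northern Hemisphere the Coriolis force deflects motion to the right, so the geostrophic wind blows 90° to the right of the pressure-gradient force (low pressure on the left).
Rotating 180° by 90° clockwise gives 270° — the wind blows toward the west.

270°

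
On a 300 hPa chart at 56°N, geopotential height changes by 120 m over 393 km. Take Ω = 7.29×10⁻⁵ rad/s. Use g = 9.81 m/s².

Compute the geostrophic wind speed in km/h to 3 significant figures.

89.2 km/h

Coriolis parameter at 56°N:
f = 2Ω sin φ = 2 × 7.29×10⁻⁵ × sin 56° = 1.21×10⁻⁴ s⁻¹
Height gradient: |∂Z/∂n| = 120 m / 393000 m = 3.05×10⁻⁴
On a pressure surface, geostrophic balance gives V_g = (g/f)|∂Z/∂n|:
V_g = 9.81 × 3.05×10⁻⁴ / 1.21×10⁻⁴ = 24.8 m/s
Converting: 24.8 m/s × 3.6 = 89.2 km/h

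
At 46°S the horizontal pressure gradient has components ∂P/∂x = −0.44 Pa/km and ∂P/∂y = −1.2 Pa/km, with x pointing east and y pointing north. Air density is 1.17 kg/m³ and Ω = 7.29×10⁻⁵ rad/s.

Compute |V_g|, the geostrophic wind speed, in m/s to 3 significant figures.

Coriolis parameter at 46°S:
f = 2Ω sin φ = 2 × 7.29×10⁻⁵ × sin 46° = 1.05×10⁻⁴ s⁻¹
In the Southern Hemisphere f is negative: f = −1.05×10⁻⁴ s⁻¹.
Component geostrophic relations (x east, y north):
u_g = −(1/(fρ)) ∂P/∂y,  v_g = (1/(fρ)) ∂P/∂x
u_g = −(−1.2×10⁻³)/(−1.05×10⁻⁴ × 1.17) = −9.78 m/s;  v_g = (−0.44×10⁻³)/(−1.05×10⁻⁴ × 1.17) = 3.59 m/s
|V_g| = √(u_g² + v_g²) = 10.4 m/s

10.4 m/s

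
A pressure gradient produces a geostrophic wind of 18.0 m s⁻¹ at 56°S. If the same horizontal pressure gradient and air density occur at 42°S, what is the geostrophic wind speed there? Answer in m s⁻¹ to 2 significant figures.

22 m s⁻¹

With the same pressure gradient and density, V_g ∝ 1/f ∝ 1/sin φ.
V₂ = V₁ · sin φ₁ / sin φ₂ = 18.0 × sin 56° / sin 42°
V₂ = 18.0 × 0.8290/0.6691 = 22 m s⁻¹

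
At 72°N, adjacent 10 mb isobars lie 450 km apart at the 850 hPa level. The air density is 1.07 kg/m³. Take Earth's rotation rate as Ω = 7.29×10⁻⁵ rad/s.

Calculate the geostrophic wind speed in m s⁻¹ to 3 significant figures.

15.0 m s⁻¹

Coriolis parameter at 72°N:
f = 2Ω sin φ = 2 × 7.29×10⁻⁵ × sin 72° = 1.39×10⁻⁴ s⁻¹
Pressure gradient: |∂P/∂n| = 1000 Pa / 450000 m = 2.22×10⁻³ Pa/m
Geostrophic balance (pressure-gradient force = Coriolis force):
V_g = (1/(fρ)) |∂P/∂n| = 2.22×10⁻³ / (1.39×10⁻⁴ × 1.07) = 15.0 m/s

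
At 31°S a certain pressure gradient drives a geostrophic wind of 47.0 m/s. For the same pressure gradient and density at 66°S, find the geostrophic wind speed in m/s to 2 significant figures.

With the same pressure gradient and density, V_g ∝ 1/f ∝ 1/sin φ.
V₂ = V₁ · sin φ₁ / sin φ₂ = 47.0 × sin 31° / sin 66°
V₂ = 47.0 × 0.5150/0.9135 = 26 m/s

26 m/s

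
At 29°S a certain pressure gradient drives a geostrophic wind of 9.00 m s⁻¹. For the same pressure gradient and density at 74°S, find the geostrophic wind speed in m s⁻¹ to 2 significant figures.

4.5 m s⁻¹

With the same pressure gradient and density, V_g ∝ 1/f ∝ 1/sin φ.
V₂ = V₁ · sin φ₁ / sin φ₂ = 9.00 × sin 29° / sin 74°
V₂ = 9.00 × 0.4848/0.9613 = 4.5 m s⁻¹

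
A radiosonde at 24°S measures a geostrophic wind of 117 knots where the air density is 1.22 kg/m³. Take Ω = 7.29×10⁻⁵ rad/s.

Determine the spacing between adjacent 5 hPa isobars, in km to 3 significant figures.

115 km

Coriolis parameter at 24°S:
f = 2Ω sin φ = 2 × 7.29×10⁻⁵ × sin 24° = 5.93×10⁻⁵ s⁻¹
Wind speed in SI: 117 knots = 60.2 m/s
Geostrophic balance rearranged: |∂P/∂n| = f ρ V_g
|∂P/∂n| = 5.93×10⁻⁵ × 1.22 × 60.2 = 4.35×10⁻³ Pa/m
Isobar spacing: Δn = ΔP/|∂P/∂n| = 500 Pa / 4.35×10⁻³ Pa/m = 114819 m ≈ 115 km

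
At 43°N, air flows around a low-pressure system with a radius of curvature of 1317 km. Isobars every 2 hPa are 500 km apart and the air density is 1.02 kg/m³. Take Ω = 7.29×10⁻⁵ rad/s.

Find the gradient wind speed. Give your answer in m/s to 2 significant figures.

Coriolis parameter at 43°N:
f = 2Ω sin φ = 2 × 7.29×10⁻⁵ × sin 43° = 9.94×10⁻⁵ s⁻¹
Pressure gradient: |∂P/∂n| = 200 Pa / 500000 m = 4.00×10⁻⁴ Pa/m
Geostrophic speed: V_g = |∂P/∂n|/(fρ) = 4.00×10⁻⁴/(9.94×10⁻⁵ × 1.02) = 3.94 m/s
Around a low, centrifugal force acts outward with Coriolis, so pressure-gradient force balances both:
(1/ρ)|∂P/∂n| = fV + V²/R  →  V² + fR·V − fR·V_g = 0
With fR = 9.94×10⁻⁵ × 1317×10³ m = 131 m/s:
V = [−fR + √((fR)² + 4 fR V_g)]/2 = [−131 + √(131² + 4×131×3.94)]/2 = 3.83 m/s
Subgeostrophic (V < V_g = 3.94 m/s), as expected around a low.

3.8 m/s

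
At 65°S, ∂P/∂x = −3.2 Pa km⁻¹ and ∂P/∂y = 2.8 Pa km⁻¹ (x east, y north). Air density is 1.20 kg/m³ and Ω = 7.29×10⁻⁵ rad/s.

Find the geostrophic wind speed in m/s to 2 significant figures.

Coriolis parameter at 65°S:
f = 2Ω sin φ = 2 × 7.29×10⁻⁵ × sin 65° = 1.32×10⁻⁴ s⁻¹
In the Southern Hemisphere f is negative: f = −1.32×10⁻⁴ s⁻¹.
Component geostrophic relations (x east, y north):
u_g = −(1/(fρ)) ∂P/∂y,  v_g = (1/(fρ)) ∂P/∂x
u_g = −(2.8×10⁻³)/(−1.32×10⁻⁴ × 1.20) = 17.7 m/s;  v_g = (−3.2×10⁻³)/(−1.32×10⁻⁴ × 1.20) = 20.2 m/s
|V_g| = √(u_g² + v_g²) = 26.8 m/s

27 m/s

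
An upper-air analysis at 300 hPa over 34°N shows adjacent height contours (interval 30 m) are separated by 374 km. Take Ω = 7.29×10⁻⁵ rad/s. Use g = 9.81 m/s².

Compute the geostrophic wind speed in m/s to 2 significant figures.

Coriolis parameter at 34°N:
f = 2Ω sin φ = 2 × 7.29×10⁻⁵ × sin 34° = 8.15×10⁻⁵ s⁻¹
Height gradient: |∂Z/∂n| = 30 m / 374000 m = 8.02×10⁻⁵
On a pressure surface, geostrophic balance gives V_g = (g/f)|∂Z/∂n|:
V_g = 9.81 × 8.02×10⁻⁵ / 8.15×10⁻⁵ = 9.65 m/s

9.7 m/s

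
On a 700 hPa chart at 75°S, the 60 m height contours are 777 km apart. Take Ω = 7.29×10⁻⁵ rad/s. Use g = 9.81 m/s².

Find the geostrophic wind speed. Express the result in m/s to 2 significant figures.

Coriolis parameter at 75°S:
f = 2Ω sin φ = 2 × 7.29×10⁻⁵ × sin 75° = 1.41×10⁻⁴ s⁻¹
Height gradient: |∂Z/∂n| = 60 m / 777000 m = 7.72×10⁻⁵
On a pressure surface, geostrophic balance gives V_g = (g/f)|∂Z/∂n|:
V_g = 9.81 × 7.72×10⁻⁵ / 1.41×10⁻⁴ = 5.38 m/s

5.4 m/s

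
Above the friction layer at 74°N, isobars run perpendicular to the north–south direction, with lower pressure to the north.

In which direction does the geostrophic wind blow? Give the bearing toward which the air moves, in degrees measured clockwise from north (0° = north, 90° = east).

090°

The pressure-gradient force points toward the north (bearing 000°).
Geostrophic balance: in the Northern Hemisphere the Coriolis force deflects motion to the right, so the geostrophic wind blows 90° to the right of the pressure-gradient force (low pressure on the left).
Rotating 000° by 90° clockwise gives 090° — the wind blows toward the east.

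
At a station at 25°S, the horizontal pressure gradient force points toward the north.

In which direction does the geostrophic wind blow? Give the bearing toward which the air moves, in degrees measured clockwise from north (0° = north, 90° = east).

The pressure-gradient force points toward the north (bearing 000°).
Geostrophic balance: in the Southern Hemisphere the Coriolis force deflects motion to the left, so the geostrophic wind blows 90° to the left of the pressure-gradient force (low pressure on the right).
Rotating 000° by 90° counterclockwise gives 270° — the wind blows toward the west.

270°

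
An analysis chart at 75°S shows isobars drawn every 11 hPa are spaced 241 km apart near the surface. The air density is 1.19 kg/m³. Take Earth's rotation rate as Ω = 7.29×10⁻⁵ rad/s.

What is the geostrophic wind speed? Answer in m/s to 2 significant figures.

27 m/s

Coriolis parameter at 75°S:
f = 2Ω sin φ = 2 × 7.29×10⁻⁵ × sin 75° = 1.41×10⁻⁴ s⁻¹
Pressure gradient: |∂P/∂n| = 1100 Pa / 241000 m = 4.56×10⁻³ Pa/m
Geostrophic balance (pressure-gradient force = Coriolis force):
V_g = (1/(fρ)) |∂P/∂n| = 4.56×10⁻³ / (1.41×10⁻⁴ × 1.19) = 27.2 m/s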